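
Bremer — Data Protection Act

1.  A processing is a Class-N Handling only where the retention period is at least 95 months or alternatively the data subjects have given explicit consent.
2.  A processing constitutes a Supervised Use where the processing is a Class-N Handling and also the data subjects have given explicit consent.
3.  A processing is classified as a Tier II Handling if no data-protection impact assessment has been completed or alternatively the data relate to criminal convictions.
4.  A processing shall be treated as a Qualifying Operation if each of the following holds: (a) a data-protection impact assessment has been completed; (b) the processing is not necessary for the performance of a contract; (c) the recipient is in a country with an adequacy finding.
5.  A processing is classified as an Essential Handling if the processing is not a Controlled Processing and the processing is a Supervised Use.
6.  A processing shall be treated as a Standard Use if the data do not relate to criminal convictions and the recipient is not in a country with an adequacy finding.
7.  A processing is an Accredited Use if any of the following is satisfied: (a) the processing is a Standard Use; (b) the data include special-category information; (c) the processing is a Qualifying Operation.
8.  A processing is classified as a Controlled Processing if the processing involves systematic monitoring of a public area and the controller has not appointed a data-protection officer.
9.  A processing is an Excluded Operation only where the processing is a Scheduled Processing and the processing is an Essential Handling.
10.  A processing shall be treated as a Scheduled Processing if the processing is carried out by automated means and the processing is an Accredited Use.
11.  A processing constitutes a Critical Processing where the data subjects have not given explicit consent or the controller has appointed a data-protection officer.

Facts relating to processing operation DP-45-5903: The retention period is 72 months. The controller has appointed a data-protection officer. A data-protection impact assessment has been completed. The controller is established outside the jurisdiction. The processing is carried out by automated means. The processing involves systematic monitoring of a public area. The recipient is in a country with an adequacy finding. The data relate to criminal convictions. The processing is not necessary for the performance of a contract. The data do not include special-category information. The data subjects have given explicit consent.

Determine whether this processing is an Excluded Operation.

paragraph 6 — Standard Use: [the data do not relate to criminal convictions? no] AND [the recipient is not in a country with an adequacy finding? no] → not satisfied.
paragraph 4 — Qualifying Operation: [a data-protection impact assessment has been completed? yes] AND [the processing is not necessary for the performance of a contract? yes] AND [the recipient is in a country with an adequacy finding? yes] → satisfied.
paragraph 7 — Accredited Use: [Standard Use (paragraph 6)? no] OR [the data include special-category information? no] OR [Qualifying Operation (paragraph 4)? yes] → satisfied.
paragraph 10 — Scheduled Processing: [the processing is carried out by automated means? yes] AND [Accredited Use (paragraph 7)? yes] → satisfied.
paragraph 8 — Controlled Processing: [the processing involves systematic monitoring of a public area? yes] AND [the controller has not appointed a data-protection officer? no] → not satisfied.
paragraph 1 — Class-N Handling: [retention period: 72 months ≥ 95 months? no] OR [the data subjects have given explicit consent? yes] → satisfied.
paragraph 2 — Supervised Use: [Class-N Handling (paragraph 1)? yes] AND [the data subjects have given explicit consent? yes] → satisfied.
paragraph 5 — Essential Handling: [not a Controlled Processing (paragraph 8)? yes] AND [Supervised Use (paragraph 2)? yes] → satisfied.
paragraph 9 — Excluded Operation: [Scheduled Processing (paragraph 10)? yes] AND [Essential Handling (paragraph 5)? yes] → satisfied.

Yes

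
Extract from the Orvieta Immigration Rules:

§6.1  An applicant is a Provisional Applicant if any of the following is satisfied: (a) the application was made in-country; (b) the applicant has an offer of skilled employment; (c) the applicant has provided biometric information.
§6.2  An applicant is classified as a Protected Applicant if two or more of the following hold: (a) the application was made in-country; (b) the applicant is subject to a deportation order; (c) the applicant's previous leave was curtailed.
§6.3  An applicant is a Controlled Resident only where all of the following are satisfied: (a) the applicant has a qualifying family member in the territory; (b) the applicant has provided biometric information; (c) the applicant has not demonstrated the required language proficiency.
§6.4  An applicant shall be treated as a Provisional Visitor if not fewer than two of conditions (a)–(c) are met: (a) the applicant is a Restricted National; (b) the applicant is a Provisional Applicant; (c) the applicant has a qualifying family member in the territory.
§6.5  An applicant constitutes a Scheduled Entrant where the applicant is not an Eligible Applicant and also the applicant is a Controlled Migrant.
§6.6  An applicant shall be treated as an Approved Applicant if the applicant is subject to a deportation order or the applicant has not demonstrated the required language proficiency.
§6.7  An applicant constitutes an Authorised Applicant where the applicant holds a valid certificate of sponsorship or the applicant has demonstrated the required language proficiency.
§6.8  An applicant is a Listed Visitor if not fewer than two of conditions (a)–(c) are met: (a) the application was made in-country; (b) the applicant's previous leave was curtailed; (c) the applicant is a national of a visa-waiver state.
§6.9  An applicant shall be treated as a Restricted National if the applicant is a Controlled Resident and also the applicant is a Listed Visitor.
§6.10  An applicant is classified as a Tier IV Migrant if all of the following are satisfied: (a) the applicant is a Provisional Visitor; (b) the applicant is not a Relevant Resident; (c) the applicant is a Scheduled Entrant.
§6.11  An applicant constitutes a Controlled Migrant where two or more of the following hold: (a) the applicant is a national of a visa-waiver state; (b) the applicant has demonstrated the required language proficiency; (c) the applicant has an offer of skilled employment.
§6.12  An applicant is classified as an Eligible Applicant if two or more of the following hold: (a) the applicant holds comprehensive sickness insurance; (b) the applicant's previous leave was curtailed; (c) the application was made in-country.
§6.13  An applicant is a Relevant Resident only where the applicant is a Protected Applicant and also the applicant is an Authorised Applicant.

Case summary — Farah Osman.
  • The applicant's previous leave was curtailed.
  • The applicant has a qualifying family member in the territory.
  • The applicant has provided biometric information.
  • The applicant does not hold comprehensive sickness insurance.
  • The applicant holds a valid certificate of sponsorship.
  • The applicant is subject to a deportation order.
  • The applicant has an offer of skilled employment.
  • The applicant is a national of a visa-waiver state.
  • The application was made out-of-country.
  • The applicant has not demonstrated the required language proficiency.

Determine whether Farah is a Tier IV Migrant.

No

§6.3 — Controlled Resident: [the applicant has a qualifying family member in the territory? yes] AND [the applicant has provided biometric information? yes] AND [the applicant has not demonstrated the required language proficiency? yes] → satisfied.
§6.8 — Listed Visitor: the application was made in-country? no; the applicant's previous leave was curtailed? yes; the applicant is a national of a visa-waiver state? yes — 2 of 3 hold (need ≥2) → satisfied.
§6.9 — Restricted National: [Controlled Resident (§6.3)? yes] AND [Listed Visitor (§6.8)? yes] → satisfied.
§6.1 — Provisional Applicant: [the application was made in-country? no] OR [the applicant has an offer of skilled employment? yes] OR [the applicant has provided biometric information? yes] → satisfied.
§6.4 — Provisional Visitor: Restricted National (§6.9)? yes; Provisional Applicant (§6.1)? yes; the applicant has a qualifying family member in the territory? yes — 3 of 3 hold (need ≥2) → satisfied.
§6.2 — Protected Applicant: the application was made in-country? no; the applicant is subject to a deportation order? yes; the applicant's previous leave was curtailed? yes — 2 of 3 hold (need ≥2) → satisfied.
§6.7 — Authorised Applicant: [the applicant holds a valid certificate of sponsorship? yes] OR [the applicant has demonstrated the required language proficiency? no] → satisfied.
§6.13 — Relevant Resident: [Protected Applicant (§6.2)? yes] AND [Authorised Applicant (§6.7)? yes] → satisfied.
§6.12 — Eligible Applicant: the applicant holds comprehensive sickness insurance? no; the applicant's previous leave was curtailed? yes; the application was made in-country? no — 1 of 3 hold (need ≥2) → not satisfied.
§6.11 — Controlled Migrant: the applicant is a national of a visa-waiver state? yes; the applicant has demonstrated the required language proficiency? no; the applicant has an offer of skilled employment? yes — 2 of 3 hold (need ≥2) → satisfied.
§6.5 — Scheduled Entrant: [not an Eligible Applicant (§6.12)? yes] AND [Controlled Migrant (§6.11)? yes] → satisfied.
§6.10 — Tier IV Migrant: [Provisional Visitor (§6.4)? yes] AND [not a Relevant Resident (§6.13)? no] AND [Scheduled Entrant (§6.5)? yes] → not satisfied.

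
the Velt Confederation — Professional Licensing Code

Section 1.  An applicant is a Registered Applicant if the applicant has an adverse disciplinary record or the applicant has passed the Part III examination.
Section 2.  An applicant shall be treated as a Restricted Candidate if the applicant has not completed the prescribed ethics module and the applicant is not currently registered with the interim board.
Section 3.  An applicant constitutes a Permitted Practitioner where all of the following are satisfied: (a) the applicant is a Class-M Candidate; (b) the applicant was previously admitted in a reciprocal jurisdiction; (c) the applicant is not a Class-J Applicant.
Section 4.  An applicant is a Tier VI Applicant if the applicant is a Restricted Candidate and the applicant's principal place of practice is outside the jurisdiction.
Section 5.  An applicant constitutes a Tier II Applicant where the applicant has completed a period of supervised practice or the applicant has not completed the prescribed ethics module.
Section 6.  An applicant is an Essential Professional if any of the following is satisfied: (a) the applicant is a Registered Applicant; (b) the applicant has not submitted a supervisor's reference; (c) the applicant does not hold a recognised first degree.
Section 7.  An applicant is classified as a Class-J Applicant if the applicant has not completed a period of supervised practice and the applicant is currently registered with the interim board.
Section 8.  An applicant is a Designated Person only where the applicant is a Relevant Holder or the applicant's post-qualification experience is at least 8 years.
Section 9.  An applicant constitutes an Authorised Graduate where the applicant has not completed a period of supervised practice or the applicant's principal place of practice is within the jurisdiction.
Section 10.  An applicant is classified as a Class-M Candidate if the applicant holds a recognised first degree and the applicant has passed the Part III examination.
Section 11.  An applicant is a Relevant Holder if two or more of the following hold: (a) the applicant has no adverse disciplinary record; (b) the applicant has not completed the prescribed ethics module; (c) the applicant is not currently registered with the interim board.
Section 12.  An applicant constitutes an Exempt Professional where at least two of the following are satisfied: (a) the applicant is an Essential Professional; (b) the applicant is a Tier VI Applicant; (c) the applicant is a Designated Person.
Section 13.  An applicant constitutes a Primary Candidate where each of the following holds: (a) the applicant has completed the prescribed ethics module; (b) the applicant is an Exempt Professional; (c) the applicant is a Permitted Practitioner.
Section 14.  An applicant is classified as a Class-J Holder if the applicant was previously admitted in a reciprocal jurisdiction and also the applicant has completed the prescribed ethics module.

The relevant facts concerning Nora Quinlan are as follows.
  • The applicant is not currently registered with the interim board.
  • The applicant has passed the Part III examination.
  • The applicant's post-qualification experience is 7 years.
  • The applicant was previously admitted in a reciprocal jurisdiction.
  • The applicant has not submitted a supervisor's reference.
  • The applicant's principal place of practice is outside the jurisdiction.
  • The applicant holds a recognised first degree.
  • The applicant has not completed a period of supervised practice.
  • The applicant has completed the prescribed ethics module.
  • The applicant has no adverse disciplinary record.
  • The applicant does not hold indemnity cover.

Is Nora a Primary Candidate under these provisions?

section 1 — Registered Applicant: [the applicant has an adverse disciplinary record? no] OR [the applicant has passed the Part III examination? yes] → satisfied.
section 6 — Essential Professional: [Registered Applicant (section 1)? yes] OR [the applicant has not submitted a supervisor's reference? yes] OR [the applicant does not hold a recognised first degree? no] → satisfied.
section 2 — Restricted Candidate: [the applicant has not completed the prescribed ethics module? no] AND [the applicant is not currently registered with the interim board? yes] → not satisfied.
section 4 — Tier VI Applicant: [Restricted Candidate (section 2)? no] AND [the applicant's principal place of practice is outside the jurisdiction? yes] → not satisfied.
section 11 — Relevant Holder: the applicant has no adverse disciplinary record? yes; the applicant has not completed the prescribed ethics module? no; the applicant is not currently registered with the interim board? yes — 2 of 3 hold (need ≥2) → satisfied.
section 8 — Designated Person: [Relevant Holder (section 11)? yes] OR [applicant's post-qualification experience: 7 years ≥ 8 years? no] → satisfied.
section 12 — Exempt Professional: Essential Professional (section 6)? yes; Tier VI Applicant (section 4)? no; Designated Person (section 8)? yes — 2 of 3 hold (need ≥2) → satisfied.
section 10 — Class-M Candidate: [the applicant holds a recognised first degree? yes] AND [the applicant has passed the Part III examination? yes] → satisfied.
section 7 — Class-J Applicant: [the applicant has not completed a period of supervised practice? yes] AND [the applicant is currently registered with the interim board? no] → not satisfied.
section 3 — Permitted Practitioner: [Class-M Candidate (section 10)? yes] AND [the applicant was previously admitted in a reciprocal jurisdiction? yes] AND [not a Class-J Applicant (section 7)? yes] → satisfied.
section 13 — Primary Candidate: [the applicant has completed the prescribed ethics module? yes] AND [Exempt Professional (section 12)? yes] AND [Permitted Practitioner (section 3)? yes] → satisfied.

Yes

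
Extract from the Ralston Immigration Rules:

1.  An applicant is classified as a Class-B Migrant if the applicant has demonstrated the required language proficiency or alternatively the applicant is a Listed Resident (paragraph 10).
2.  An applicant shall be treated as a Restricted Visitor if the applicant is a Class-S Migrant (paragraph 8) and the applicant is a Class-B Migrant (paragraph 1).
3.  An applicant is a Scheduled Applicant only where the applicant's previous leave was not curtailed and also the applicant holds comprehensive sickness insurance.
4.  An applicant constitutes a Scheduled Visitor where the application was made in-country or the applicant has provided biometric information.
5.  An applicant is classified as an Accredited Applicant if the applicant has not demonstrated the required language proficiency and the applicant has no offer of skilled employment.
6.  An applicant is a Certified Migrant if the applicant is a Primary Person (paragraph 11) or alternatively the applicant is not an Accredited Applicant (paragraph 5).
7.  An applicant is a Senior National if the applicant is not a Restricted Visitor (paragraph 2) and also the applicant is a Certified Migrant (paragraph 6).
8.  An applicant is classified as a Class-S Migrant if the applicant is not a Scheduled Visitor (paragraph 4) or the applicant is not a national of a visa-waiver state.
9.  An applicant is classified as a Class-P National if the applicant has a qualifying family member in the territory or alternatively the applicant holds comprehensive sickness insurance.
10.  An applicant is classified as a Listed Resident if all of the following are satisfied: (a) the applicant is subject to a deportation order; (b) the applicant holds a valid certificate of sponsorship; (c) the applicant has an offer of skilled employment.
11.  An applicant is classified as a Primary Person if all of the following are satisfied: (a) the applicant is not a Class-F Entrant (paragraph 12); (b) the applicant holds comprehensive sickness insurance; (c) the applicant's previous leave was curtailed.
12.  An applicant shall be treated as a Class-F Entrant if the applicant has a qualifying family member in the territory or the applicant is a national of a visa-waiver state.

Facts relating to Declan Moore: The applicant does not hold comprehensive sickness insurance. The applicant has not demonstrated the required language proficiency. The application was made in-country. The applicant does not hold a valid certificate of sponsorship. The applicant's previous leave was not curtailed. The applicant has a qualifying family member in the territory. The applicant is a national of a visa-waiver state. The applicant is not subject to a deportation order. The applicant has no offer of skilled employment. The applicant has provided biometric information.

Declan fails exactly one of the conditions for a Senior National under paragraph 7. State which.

paragraph 4 — Scheduled Visitor: [the application was made in-country? yes] OR [the applicant has provided biometric information? yes] → satisfied.
paragraph 8 — Class-S Migrant: [not a Scheduled Visitor (paragraph 4)? no] OR [the applicant is not a national of a visa-waiver state? no] → not satisfied.
paragraph 10 — Listed Resident: [the applicant is subject to a deportation order? no] AND [the applicant holds a valid certificate of sponsorship? no] AND [the applicant has an offer of skilled employment? no] → not satisfied.
paragraph 1 — Class-B Migrant: [the applicant has demonstrated the required language proficiency? no] OR [Listed Resident (paragraph 10)? no] → not satisfied.
paragraph 2 — Restricted Visitor: [Class-S Migrant (paragraph 8)? no] AND [Class-B Migrant (paragraph 1)? no] → not satisfied.
paragraph 12 — Class-F Entrant: [the applicant has a qualifying family member in the territory? yes] OR [the applicant is a national of a visa-waiver state? yes] → satisfied.
paragraph 11 — Primary Person: [not a Class-F Entrant (paragraph 12)? no] AND [the applicant holds comprehensive sickness insurance? no] AND [the applicant's previous leave was curtailed? no] → not satisfied.
paragraph 5 — Accredited Applicant: [the applicant has not demonstrated the required language proficiency? yes] AND [the applicant has no offer of skilled employment? yes] → satisfied.
paragraph 6 — Certified Migrant: [Primary Person (paragraph 11)? no] OR [not an Accredited Applicant (paragraph 5)? no] → not satisfied.
paragraph 7 — Senior National: [not a Restricted Visitor (paragraph 2)? yes] AND [Certified Migrant (paragraph 6)? no] → not satisfied.

Certified Migrant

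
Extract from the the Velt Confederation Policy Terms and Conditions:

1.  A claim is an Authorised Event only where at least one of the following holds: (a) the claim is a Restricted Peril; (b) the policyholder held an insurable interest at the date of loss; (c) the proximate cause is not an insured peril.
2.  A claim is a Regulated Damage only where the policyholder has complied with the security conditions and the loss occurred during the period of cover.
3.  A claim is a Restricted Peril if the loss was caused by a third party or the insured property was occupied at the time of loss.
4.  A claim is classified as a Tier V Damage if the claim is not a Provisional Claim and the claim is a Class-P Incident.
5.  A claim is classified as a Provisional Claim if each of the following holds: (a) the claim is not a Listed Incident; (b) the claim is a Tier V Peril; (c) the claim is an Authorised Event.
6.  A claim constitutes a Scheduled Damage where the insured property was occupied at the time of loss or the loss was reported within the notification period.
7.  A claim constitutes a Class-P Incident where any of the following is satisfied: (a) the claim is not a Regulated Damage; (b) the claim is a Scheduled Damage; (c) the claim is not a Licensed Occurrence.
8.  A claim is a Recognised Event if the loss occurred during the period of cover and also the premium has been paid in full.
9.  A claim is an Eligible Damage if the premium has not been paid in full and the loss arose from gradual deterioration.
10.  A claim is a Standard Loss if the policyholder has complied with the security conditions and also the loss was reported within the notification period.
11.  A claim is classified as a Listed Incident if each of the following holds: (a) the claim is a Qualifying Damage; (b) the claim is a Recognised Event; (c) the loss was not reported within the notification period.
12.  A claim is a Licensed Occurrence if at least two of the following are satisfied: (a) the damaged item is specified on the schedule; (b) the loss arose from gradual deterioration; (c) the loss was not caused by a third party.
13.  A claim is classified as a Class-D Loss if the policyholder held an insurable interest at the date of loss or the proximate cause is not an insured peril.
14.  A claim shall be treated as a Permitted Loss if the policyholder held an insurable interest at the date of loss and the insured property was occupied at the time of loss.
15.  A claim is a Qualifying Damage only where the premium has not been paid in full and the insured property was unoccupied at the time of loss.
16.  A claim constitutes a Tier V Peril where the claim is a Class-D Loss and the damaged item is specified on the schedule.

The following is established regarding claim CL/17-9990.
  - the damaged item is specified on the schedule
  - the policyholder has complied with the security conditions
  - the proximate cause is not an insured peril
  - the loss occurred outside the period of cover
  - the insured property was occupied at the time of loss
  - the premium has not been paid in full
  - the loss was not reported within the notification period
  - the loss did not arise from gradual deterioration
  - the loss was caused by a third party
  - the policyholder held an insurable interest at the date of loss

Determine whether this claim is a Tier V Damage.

No

Under paragraph 15: the premium has not been paid in full? yes; and the insured property was unoccupied at the time of loss? no. So the claim is not a Qualifying Damage.
Under paragraph 8: the loss occurred during the period of cover? no; and the premium has been paid in full? no. So the claim is not a Recognised Event.
Under paragraph 11: Qualifying Damage (paragraph 15)? no; and Recognised Event (paragraph 8)? no; and the loss was not reported within the notification period? yes. So the claim is not a Listed Incident.
Under paragraph 13: the policyholder held an insurable interest at the date of loss? yes; or the proximate cause is not an insured peril? yes. So the claim is a Class-D Loss.
Under paragraph 16: Class-D Loss (paragraph 13)? yes; and the damaged item is specified on the schedule? yes. So the claim is a Tier V Peril.
Under paragraph 3: the loss was caused by a third party? yes; or the insured property was occupied at the time of loss? yes. So the claim is a Restricted Peril.
Under paragraph 1: Restricted Peril (paragraph 3)? yes; or the policyholder held an insurable interest at the date of loss? yes; or the proximate cause is not an insured peril? yes. So the claim is an Authorised Event.
Under paragraph 5: not a Listed Incident (paragraph 11)? yes; and Tier V Peril (paragraph 16)? yes; and Authorised Event (paragraph 1)? yes. So the claim is a Provisional Claim.
Under paragraph 2: the policyholder has complied with the security conditions? yes; and the loss occurred during the period of cover? no. So the claim is not a Regulated Damage.
Under paragraph 6: the insured property was occupied at the time of loss? yes; or the loss was reported within the notification period? no. So the claim is a Scheduled Damage.
Under paragraph 12: the damaged item is specified on the schedule? yes; the loss arose from gradual deterioration? no; the loss was not caused by a third party? no — 1 of 3 hold (need ≥2) → not satisfied.
Under paragraph 7: not a Regulated Damage (paragraph 2)? yes; or Scheduled Damage (paragraph 6)? yes; or not a Licensed Occurrence (paragraph 12)? yes. So the claim is a Class-P Incident.
Under paragraph 4: not a Provisional Claim (paragraph 5)? no; and Class-P Incident (paragraph 7)? yes. So the claim is not a Tier V Damage.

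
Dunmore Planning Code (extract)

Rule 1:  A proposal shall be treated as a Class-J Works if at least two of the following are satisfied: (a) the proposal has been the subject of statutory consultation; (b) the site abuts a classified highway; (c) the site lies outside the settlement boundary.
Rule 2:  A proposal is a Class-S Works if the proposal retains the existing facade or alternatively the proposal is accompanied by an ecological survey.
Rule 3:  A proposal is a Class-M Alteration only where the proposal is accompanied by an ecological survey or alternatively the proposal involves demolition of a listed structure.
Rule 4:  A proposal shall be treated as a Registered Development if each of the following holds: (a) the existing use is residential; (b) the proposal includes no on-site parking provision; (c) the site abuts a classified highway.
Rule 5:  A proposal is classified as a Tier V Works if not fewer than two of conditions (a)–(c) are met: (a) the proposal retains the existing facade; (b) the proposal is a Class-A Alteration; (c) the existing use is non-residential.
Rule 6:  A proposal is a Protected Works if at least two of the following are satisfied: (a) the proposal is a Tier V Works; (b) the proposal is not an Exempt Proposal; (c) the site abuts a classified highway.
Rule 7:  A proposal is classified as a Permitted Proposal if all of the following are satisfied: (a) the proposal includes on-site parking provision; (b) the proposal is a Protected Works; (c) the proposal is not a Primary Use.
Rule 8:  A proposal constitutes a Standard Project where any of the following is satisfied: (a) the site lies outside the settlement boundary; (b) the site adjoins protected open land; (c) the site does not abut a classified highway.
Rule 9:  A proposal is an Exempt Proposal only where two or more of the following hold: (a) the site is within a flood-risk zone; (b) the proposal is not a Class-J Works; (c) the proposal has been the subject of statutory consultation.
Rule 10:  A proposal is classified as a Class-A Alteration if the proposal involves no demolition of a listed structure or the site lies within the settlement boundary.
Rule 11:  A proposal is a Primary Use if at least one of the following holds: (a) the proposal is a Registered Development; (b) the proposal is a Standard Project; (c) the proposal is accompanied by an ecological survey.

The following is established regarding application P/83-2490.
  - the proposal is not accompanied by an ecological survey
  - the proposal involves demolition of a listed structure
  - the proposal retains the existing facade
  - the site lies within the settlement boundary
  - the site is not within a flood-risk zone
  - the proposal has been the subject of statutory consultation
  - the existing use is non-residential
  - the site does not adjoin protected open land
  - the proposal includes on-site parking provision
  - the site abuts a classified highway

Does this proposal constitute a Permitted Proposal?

Yes

Under rule 10: the proposal involves no demolition of a listed structure? no; or the site lies within the settlement boundary? yes. So the proposal is a Class-A Alteration.
Under rule 5: the proposal retains the existing facade? yes; Class-A Alteration (rule 10)? yes; the existing use is non-residential? yes — 3 of 3 hold (need ≥2) → satisfied.
Under rule 1: the proposal has been the subject of statutory consultation? yes; the site abuts a classified highway? yes; the site lies outside the settlement boundary? no — 2 of 3 hold (need ≥2) → satisfied.
Under rule 9: the site is within a flood-risk zone? no; not a Class-J Works (rule 1)? no; the proposal has been the subject of statutory consultation? yes — 1 of 3 hold (need ≥2) → not satisfied.
Under rule 6: Tier V Works (rule 5)? yes; not an Exempt Proposal (rule 9)? yes; the site abuts a classified highway? yes — 3 of 3 hold (need ≥2) → satisfied.
Under rule 4: the existing use is residential? no; and the proposal includes no on-site parking provision? no; and the site abuts a classified highway? yes. So the proposal is not a Registered Development.
Under rule 8: the site lies outside the settlement boundary? no; or the site adjoins protected open land? no; or the site does not abut a classified highway? no. So the proposal is not a Standard Project.
Under rule 11: Registered Development (rule 4)? no; or Standard Project (rule 8)? no; or the proposal is accompanied by an ecological survey? no. So the proposal is not a Primary Use.
Under rule 7: the proposal includes on-site parking provision? yes; and Protected Works (rule 6)? yes; and not a Primary Use (rule 11)? yes. So the proposal is a Permitted Proposal.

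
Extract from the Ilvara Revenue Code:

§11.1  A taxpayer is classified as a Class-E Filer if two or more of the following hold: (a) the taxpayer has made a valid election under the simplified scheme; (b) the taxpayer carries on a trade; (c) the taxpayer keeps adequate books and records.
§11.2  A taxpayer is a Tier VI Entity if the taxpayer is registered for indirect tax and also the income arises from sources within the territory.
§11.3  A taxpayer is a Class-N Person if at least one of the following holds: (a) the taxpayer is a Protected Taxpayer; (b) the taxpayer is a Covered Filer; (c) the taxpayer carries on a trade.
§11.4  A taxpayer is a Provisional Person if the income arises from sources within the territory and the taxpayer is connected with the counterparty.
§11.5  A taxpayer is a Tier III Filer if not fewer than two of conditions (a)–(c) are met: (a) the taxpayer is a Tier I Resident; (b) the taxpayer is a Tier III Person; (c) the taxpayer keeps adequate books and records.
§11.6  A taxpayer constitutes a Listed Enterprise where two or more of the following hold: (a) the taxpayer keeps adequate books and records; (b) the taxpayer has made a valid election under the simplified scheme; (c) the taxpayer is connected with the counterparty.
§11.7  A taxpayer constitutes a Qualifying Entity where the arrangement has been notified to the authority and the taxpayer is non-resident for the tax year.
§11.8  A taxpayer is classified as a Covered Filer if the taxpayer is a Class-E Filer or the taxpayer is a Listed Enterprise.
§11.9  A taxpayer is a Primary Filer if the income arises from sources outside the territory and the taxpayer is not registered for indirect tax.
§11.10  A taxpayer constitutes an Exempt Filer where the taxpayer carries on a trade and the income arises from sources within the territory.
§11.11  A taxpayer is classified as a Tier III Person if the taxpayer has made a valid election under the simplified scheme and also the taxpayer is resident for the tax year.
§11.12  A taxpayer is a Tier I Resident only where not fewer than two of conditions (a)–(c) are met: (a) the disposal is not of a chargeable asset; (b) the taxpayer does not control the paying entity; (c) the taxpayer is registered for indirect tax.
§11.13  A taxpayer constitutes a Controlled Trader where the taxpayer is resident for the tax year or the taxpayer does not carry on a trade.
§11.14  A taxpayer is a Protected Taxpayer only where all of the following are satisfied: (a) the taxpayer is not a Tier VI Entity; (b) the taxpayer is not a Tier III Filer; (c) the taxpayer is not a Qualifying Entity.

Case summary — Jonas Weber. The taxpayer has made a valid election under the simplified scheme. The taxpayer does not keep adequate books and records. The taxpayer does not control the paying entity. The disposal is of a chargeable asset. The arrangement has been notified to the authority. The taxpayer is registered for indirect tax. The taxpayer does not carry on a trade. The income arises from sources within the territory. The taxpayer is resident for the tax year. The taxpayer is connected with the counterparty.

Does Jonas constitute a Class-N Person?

Yes

§11.2 — Tier VI Entity: [the taxpayer is registered for indirect tax? yes] AND [the income arises from sources within the territory? yes] → satisfied.
§11.12 — Tier I Resident: the disposal is not of a chargeable asset? no; the taxpayer does not control the paying entity? yes; the taxpayer is registered for indirect tax? yes — 2 of 3 hold (need ≥2) → satisfied.
§11.11 — Tier III Person: [the taxpayer has made a valid election under the simplified scheme? yes] AND [the taxpayer is resident for the tax year? yes] → satisfied.
§11.5 — Tier III Filer: Tier I Resident (§11.12)? yes; Tier III Person (§11.11)? yes; the taxpayer keeps adequate books and records? no — 2 of 3 hold (need ≥2) → satisfied.
§11.7 — Qualifying Entity: [the arrangement has been notified to the authority? yes] AND [the taxpayer is non-resident for the tax year? no] → not satisfied.
§11.14 — Protected Taxpayer: [not a Tier VI Entity (§11.2)? no] AND [not a Tier III Filer (§11.5)? no] AND [not a Qualifying Entity (§11.7)? yes] → not satisfied.
§11.1 — Class-E Filer: the taxpayer has made a valid election under the simplified scheme? yes; the taxpayer carries on a trade? no; the taxpayer keeps adequate books and records? no — 1 of 3 hold (need ≥2) → not satisfied.
§11.6 — Listed Enterprise: the taxpayer keeps adequate books and records? no; the taxpayer has made a valid election under the simplified scheme? yes; the taxpayer is connected with the counterparty? yes — 2 of 3 hold (need ≥2) → satisfied.
§11.8 — Covered Filer: [Class-E Filer (§11.1)? no] OR [Listed Enterprise (§11.6)? yes] → satisfied.
§11.3 — Class-N Person: [Protected Taxpayer (§11.14)? no] OR [Covered Filer (§11.8)? yes] OR [the taxpayer carries on a trade? no] → satisfied.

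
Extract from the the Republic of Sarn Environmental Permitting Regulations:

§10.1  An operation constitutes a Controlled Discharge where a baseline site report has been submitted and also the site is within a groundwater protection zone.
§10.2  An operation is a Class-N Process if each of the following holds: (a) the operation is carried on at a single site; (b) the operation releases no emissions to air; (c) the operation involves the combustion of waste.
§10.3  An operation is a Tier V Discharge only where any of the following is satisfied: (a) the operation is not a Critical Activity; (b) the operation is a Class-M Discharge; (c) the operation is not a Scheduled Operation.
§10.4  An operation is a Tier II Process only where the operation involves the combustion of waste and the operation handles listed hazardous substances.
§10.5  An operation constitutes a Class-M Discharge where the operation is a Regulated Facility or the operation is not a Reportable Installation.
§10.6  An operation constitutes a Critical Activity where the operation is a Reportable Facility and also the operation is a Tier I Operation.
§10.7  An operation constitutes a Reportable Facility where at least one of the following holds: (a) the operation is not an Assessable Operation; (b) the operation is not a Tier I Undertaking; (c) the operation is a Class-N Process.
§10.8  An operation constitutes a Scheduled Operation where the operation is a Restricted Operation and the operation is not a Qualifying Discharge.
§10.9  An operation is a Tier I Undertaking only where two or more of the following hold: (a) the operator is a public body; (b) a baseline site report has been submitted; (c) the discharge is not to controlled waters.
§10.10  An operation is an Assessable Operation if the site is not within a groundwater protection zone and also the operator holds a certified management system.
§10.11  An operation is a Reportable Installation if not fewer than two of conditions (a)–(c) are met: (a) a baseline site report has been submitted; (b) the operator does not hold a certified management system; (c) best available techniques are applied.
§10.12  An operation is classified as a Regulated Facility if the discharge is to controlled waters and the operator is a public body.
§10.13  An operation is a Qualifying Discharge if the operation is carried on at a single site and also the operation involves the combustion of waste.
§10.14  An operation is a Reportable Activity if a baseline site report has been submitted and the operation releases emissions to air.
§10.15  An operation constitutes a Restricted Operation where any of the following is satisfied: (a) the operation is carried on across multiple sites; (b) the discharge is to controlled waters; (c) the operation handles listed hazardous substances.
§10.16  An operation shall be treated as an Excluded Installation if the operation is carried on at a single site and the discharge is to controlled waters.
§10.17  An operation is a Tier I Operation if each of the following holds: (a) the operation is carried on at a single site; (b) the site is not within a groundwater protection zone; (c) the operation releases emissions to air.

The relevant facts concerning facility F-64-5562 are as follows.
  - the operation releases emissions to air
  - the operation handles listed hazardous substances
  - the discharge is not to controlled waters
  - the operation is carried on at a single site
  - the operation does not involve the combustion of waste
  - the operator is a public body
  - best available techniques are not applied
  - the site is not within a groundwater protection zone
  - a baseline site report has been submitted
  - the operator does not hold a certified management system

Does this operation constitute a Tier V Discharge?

Under §10.10: the site is not within a groundwater protection zone? yes; and the operator holds a certified management system? no. So the operation is not an Assessable Operation.
Under §10.9: the operator is a public body? yes; a baseline site report has been submitted? yes; the discharge is not to controlled waters? yes — 3 of 3 hold (need ≥2) → satisfied.
Under §10.2: the operation is carried on at a single site? yes; and the operation releases no emissions to air? no; and the operation involves the combustion of waste? no. So the operation is not a Class-N Process.
Under §10.7: not an Assessable Operation (§10.10)? yes; or not a Tier I Undertaking (§10.9)? no; or Class-N Process (§10.2)? no. So the operation is a Reportable Facility.
Under §10.17: the operation is carried on at a single site? yes; and the site is not within a groundwater protection zone? yes; and the operation releases emissions to air? yes. So the operation is a Tier I Operation.
Under §10.6: Reportable Facility (§10.7)? yes; and Tier I Operation (§10.17)? yes. So the operation is a Critical Activity.
Under §10.12: the discharge is to controlled waters? no; and the operator is a public body? yes. So the operation is not a Regulated Facility.
Under §10.11: a baseline site report has been submitted? yes; the operator does not hold a certified management system? yes; best available techniques are applied? no — 2 of 3 hold (need ≥2) → satisfied.
Under §10.5: Regulated Facility (§10.12)? no; or not a Reportable Installation (§10.11)? no. So the operation is not a Class-M Discharge.
Under §10.15: the operation is carried on across multiple sites? no; or the discharge is to controlled waters? no; or the operation handles listed hazardous substances? yes. So the operation is a Restricted Operation.
Under §10.13: the operation is carried on at a single site? yes; and the operation involves the combustion of waste? no. So the operation is not a Qualifying Discharge.
Under §10.8: Restricted Operation (§10.15)? yes; and not a Qualifying Discharge (§10.13)? yes. So the operation is a Scheduled Operation.
Under §10.3: not a Critical Activity (§10.6)? no; or Class-M Discharge (§10.5)? no; or not a Scheduled Operation (§10.8)? no. So the operation is not a Tier V Discharge.

No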